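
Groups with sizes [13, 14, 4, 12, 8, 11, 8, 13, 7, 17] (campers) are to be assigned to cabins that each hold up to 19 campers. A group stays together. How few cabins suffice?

Total = 17 + 14 + 13 + 13 + 12 + 11 + 8 + 8 + 7 + 4 = 107 campers.
Lower bound: ⌈107/19⌉ = 6 cabins.
A packing using 7 cabins:
  cabin 1: 17 = 17
  cabin 2: 14 + 4 = 18
  cabin 3: 13 = 13
  cabin 4: 13 = 13
  cabin 5: 12 + 7 = 19
  cabin 6: 11 + 8 = 19
  cabin 7: 8 = 8
No arrangement into 6 cabins stays within capacity, so 7 is optimal.

7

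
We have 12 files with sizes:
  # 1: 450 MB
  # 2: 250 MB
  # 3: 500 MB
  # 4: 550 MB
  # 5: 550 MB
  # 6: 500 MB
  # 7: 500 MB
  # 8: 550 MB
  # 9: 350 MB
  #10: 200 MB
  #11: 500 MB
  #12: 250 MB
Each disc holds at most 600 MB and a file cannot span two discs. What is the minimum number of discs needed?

Total = 550 + 550 + 550 + 500 + 500 + 500 + 500 + 450 + 350 + 250 + 250 + 200 = 5150 MB.
Lower bound: ⌈5150/600⌉ = 9 discs.
A packing using 10 discs:
  disc 1: 550 = 550
  disc 2: 550 = 550
  disc 3: 550 = 550
  disc 4: 500 = 500
  disc 5: 500 = 500
  disc 6: 500 = 500
  disc 7: 500 = 500
  disc 8: 450 = 450
  disc 9: 350 + 250 = 600
  disc 10: 250 + 200 = 450
No arrangement into 9 discs stays within capacity, so 10 is optimal.

10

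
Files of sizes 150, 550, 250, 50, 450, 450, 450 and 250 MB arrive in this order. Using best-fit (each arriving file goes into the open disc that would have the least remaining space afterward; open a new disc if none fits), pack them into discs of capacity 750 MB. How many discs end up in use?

  150 → disc 1 (new)  [load 150/750]
  550 → disc 1  [load 700/750]
  250 → disc 2 (new)  [load 250/750]
  50 → disc 1  [load 750/750]
  450 → disc 2  [load 700/750]
  450 → disc 3 (new)  [load 450/750]
  450 → disc 4 (new)  [load 450/750]
  250 → disc 3  [load 700/750]
4 discs opened.

4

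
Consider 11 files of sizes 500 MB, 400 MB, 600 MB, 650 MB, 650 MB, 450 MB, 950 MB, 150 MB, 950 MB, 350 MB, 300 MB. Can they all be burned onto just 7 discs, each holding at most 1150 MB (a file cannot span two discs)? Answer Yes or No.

Yes

A valid assignment using 6 discs:
  disc 1: 950 + 150 = 1100
  disc 2: 950 = 950
  disc 3: 650 + 500 = 1150
  disc 4: 650 + 450 = 1100
  disc 5: 600 + 400 = 1000
  disc 6: 350 + 300 = 650
That uses only 6 ≤ 7, so 7 discs are enough.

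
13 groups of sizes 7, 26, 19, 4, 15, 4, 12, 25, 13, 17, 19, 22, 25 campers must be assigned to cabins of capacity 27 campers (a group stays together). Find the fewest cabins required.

Total = 26 + 25 + 25 + 22 + 19 + 19 + 17 + 15 + 13 + 12 + 7 + 4 + 4 = 208 campers.
Lower bound: ⌈208/27⌉ = 8 cabins.
A packing using 9 cabins:
  cabin 1: 26 = 26
  cabin 2: 25 = 25
  cabin 3: 25 = 25
  cabin 4: 22 + 4 = 26
  cabin 5: 19 + 7 = 26
  cabin 6: 19 + 4 = 23
  cabin 7: 17 = 17
  cabin 8: 15 + 12 = 27
  cabin 9: 13 = 13
No arrangement into 8 cabins stays within capacity, so 9 is optimal.

9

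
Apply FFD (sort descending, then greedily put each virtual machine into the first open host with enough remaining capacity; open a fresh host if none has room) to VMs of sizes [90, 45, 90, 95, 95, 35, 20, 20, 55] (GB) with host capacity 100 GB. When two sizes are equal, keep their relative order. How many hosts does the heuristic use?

Sorted descending: 95, 95, 90, 90, 55, 45, 35, 20, 20.
  95 → host 1 (new)  [load 95/100]
  95 → host 2 (new)  [load 95/100]
  90 → host 3 (new)  [load 90/100]
  90 → host 4 (new)  [load 90/100]
  55 → host 5 (new)  [load 55/100]
  45 → host 5  [load 100/100]
  35 → host 6 (new)  [load 35/100]
  20 → host 6  [load 55/100]
  20 → host 6  [load 75/100]
6 hosts opened.

6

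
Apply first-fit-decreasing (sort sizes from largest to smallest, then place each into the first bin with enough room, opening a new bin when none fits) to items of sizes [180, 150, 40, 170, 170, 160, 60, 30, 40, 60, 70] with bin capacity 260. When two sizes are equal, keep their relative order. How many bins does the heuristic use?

5

Sorted descending: 180, 170, 170, 160, 150, 70, 60, 60, 40, 40, 30.
  180 → bin 1 (new)  [load 180/260]
  170 → bin 2 (new)  [load 170/260]
  170 → bin 3 (new)  [load 170/260]
  160 → bin 4 (new)  [load 160/260]
  150 → bin 5 (new)  [load 150/260]
  70 → bin 1  [load 250/260]
  60 → bin 2  [load 230/260]
  60 → bin 3  [load 230/260]
  40 → bin 4  [load 200/260]
  40 → bin 4  [load 240/260]
  30 → bin 2  [load 260/260]
5 bins opened.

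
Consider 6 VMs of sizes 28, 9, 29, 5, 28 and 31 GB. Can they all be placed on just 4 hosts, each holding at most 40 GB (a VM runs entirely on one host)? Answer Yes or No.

Yes

A valid assignment using 4 hosts:
  host 1: 31 + 9 = 40
  host 2: 29 + 5 = 34
  host 3: 28 = 28
  host 4: 28 = 28
Every load is within 40 GB, so 4 hosts suffice.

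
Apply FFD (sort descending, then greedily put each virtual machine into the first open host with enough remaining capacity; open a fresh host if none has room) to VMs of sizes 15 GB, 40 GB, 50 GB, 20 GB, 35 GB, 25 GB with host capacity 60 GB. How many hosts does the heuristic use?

Sorted descending: 50, 40, 35, 25, 20, 15.
  50 → host 1 (new)  [load 50/60]
  40 → host 2 (new)  [load 40/60]
  35 → host 3 (new)  [load 35/60]
  25 → host 3  [load 60/60]
  20 → host 2  [load 60/60]
  15 → host 4 (new)  [load 15/60]
4 hosts opened.

4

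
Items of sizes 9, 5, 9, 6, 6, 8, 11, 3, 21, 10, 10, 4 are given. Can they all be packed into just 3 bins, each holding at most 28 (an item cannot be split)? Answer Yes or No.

No

Total = 102; ⌈102/28⌉ = 4.
At least 4 bins are required, but only 3 are allowed.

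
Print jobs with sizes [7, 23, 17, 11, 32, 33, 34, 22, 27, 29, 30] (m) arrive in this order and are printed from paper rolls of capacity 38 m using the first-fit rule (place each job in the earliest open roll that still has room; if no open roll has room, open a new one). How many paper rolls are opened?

  7 → roll 1 (new)  [load 7/38]
  23 → roll 1  [load 30/38]
  17 → roll 2 (new)  [load 17/38]
  11 → roll 2  [load 28/38]
  32 → roll 3 (new)  [load 32/38]
  33 → roll 4 (new)  [load 33/38]
  34 → roll 5 (new)  [load 34/38]
  22 → roll 6 (new)  [load 22/38]
  27 → roll 7 (new)  [load 27/38]
  29 → roll 8 (new)  [load 29/38]
  30 → roll 9 (new)  [load 30/38]
9 paper rolls opened.

9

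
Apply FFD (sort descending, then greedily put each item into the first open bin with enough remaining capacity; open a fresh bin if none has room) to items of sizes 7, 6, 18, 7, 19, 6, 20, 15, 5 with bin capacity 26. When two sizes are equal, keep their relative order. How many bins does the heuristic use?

4

Sorted descending: 20, 19, 18, 15, 7, 7, 6, 6, 5.
  20 → bin 1 (new)  [load 20/26]
  19 → bin 2 (new)  [load 19/26]
  18 → bin 3 (new)  [load 18/26]
  15 → bin 4 (new)  [load 15/26]
  7 → bin 2  [load 26/26]
  7 → bin 3  [load 25/26]
  6 → bin 1  [load 26/26]
  6 → bin 4  [load 21/26]
  5 → bin 4  [load 26/26]
4 bins opened.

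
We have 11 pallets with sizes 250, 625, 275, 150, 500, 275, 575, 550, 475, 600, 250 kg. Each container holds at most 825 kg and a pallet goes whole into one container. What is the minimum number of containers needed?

6

Total = 625 + 600 + 575 + 550 + 500 + 475 + 275 + 275 + 250 + 250 + 150 = 4525 kg.
Lower bound: ⌈4525/825⌉ = 6 containers.
A packing using 6 containers:
  container 1: 625 + 150 = 775
  container 2: 600 = 600
  container 3: 575 + 250 = 825
  container 4: 550 + 275 = 825
  container 5: 500 + 275 = 775
  container 6: 475 + 250 = 725
This matches the lower bound, so 6 is optimal.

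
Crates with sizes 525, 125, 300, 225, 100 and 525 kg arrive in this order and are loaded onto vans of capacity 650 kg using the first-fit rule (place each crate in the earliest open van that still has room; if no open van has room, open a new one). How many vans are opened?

  525 → van 1 (new)  [load 525/650]
  125 → van 1  [load 650/650]
  300 → van 2 (new)  [load 300/650]
  225 → van 2  [load 525/650]
  100 → van 2  [load 625/650]
  525 → van 3 (new)  [load 525/650]
3 vans opened.

3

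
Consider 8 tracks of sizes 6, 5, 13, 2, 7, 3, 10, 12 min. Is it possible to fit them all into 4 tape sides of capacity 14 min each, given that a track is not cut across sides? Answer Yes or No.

No

Total = 58 min; ⌈58/14⌉ = 5.
At least 5 tape sides are required, but only 4 are allowed.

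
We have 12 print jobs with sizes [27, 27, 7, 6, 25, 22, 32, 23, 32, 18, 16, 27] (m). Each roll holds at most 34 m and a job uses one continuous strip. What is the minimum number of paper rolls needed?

9

Total = 32 + 32 + 27 + 27 + 27 + 25 + 23 + 22 + 18 + 16 + 7 + 6 = 262 m.
Lower bound: ⌈262/34⌉ = 8 paper rolls.
Also, 9 print jobs each exceed 17 m, and no two of those can share a roll, so at least 9 paper rolls are needed.
A packing using 9 paper rolls:
  roll 1: 32 = 32
  roll 2: 32 = 32
  roll 3: 27 + 7 = 34
  roll 4: 27 + 6 = 33
  roll 5: 27 = 27
  roll 6: 25 = 25
  roll 7: 23 = 23
  roll 8: 22 = 22
  roll 9: 18 + 16 = 34
This matches the lower bound, so 9 is optimal.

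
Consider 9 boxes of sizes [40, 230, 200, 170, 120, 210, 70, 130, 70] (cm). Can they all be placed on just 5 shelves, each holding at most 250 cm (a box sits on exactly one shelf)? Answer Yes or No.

Total = 1240 cm; ⌈1240/250⌉ = 5.
The bound of 5 does not rule out 5, but exhaustive search shows no assignment into 5 shelves of capacity 250 cm exists — the minimum is 6.

No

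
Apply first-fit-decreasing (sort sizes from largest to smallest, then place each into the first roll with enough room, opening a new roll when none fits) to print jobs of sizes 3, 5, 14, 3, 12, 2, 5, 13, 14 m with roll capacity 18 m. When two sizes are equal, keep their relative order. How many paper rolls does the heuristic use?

5

Sorted descending: 14, 14, 13, 12, 5, 5, 3, 3, 2.
  14 → roll 1 (new)  [load 14/18]
  14 → roll 2 (new)  [load 14/18]
  13 → roll 3 (new)  [load 13/18]
  12 → roll 4 (new)  [load 12/18]
  5 → roll 3  [load 18/18]
  5 → roll 4  [load 17/18]
  3 → roll 1  [load 17/18]
  3 → roll 2  [load 17/18]
  2 → roll 5 (new)  [load 2/18]
5 paper rolls opened.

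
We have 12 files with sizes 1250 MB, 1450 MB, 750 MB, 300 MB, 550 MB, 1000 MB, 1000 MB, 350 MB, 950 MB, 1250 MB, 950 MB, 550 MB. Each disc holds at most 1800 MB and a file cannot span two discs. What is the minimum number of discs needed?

Total = 1450 + 1250 + 1250 + 1000 + 1000 + 950 + 950 + 750 + 550 + 550 + 350 + 300 = 10350 MB.
Lower bound: ⌈10350/1800⌉ = 6 discs.
Also, 7 files each exceed 900 MB, and no two of those can share a disc, so at least 7 discs are needed.
A packing using 7 discs:
  disc 1: 1450 + 350 = 1800
  disc 2: 1250 + 550 = 1800
  disc 3: 1250 + 550 = 1800
  disc 4: 1000 + 750 = 1750
  disc 5: 1000 + 300 = 1300
  disc 6: 950 = 950
  disc 7: 950 = 950
This matches the lower bound, so 7 is optimal.

7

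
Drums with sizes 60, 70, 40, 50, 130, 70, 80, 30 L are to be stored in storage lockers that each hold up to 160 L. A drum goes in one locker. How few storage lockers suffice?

Total = 130 + 80 + 70 + 70 + 60 + 50 + 40 + 30 = 530 L.
Lower bound: ⌈530/160⌉ = 4 storage lockers.
A packing using 4 storage lockers:
  locker 1: 130 + 30 = 160
  locker 2: 80 + 70 = 150
  locker 3: 70 + 60 = 130
  locker 4: 50 + 40 = 90
This matches the lower bound, so 4 is optimal.

4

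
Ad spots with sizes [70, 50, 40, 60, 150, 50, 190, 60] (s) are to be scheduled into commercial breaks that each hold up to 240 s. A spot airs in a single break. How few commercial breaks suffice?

3

Total = 190 + 150 + 70 + 60 + 60 + 50 + 50 + 40 = 670 s.
Lower bound: ⌈670/240⌉ = 3 commercial breaks.
A packing using 3 commercial breaks:
  break 1: 190 + 50 = 240
  break 2: 150 + 70 = 220
  break 3: 60 + 60 + 50 + 40 = 210
This matches the lower bound, so 3 is optimal.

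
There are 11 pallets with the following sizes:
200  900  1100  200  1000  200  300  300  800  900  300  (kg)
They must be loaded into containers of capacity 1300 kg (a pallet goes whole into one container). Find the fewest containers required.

Total = 1100 + 1000 + 900 + 900 + 800 + 300 + 300 + 300 + 200 + 200 + 200 = 6200 kg.
Lower bound: ⌈6200/1300⌉ = 5 containers.
A packing using 5 containers:
  container 1: 1100 + 200 = 1300
  container 2: 1000 + 300 = 1300
  container 3: 900 + 300 = 1200
  container 4: 900 + 300 = 1200
  container 5: 800 + 200 + 200 = 1200
This matches the lower bound, so 5 is optimal.

5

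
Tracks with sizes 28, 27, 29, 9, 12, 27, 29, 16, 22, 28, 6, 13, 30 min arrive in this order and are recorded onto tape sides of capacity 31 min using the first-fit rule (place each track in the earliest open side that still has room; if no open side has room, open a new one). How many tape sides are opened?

10

  28 → side 1 (new)  [load 28/31]
  27 → side 2 (new)  [load 27/31]
  29 → side 3 (new)  [load 29/31]
  9 → side 4 (new)  [load 9/31]
  12 → side 4  [load 21/31]
  27 → side 5 (new)  [load 27/31]
  29 → side 6 (new)  [load 29/31]
  16 → side 7 (new)  [load 16/31]
  22 → side 8 (new)  [load 22/31]
  28 → side 9 (new)  [load 28/31]
  6 → side 4  [load 27/31]
  13 → side 7  [load 29/31]
  30 → side 10 (new)  [load 30/31]
10 tape sides opened.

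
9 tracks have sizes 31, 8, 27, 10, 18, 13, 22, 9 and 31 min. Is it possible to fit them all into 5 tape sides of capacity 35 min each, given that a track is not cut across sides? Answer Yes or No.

Total = 169 min; ⌈169/35⌉ = 5.
The bound of 5 does not rule out 5, but exhaustive search shows no assignment into 5 tape sides of capacity 35 min exists — the minimum is 6.

No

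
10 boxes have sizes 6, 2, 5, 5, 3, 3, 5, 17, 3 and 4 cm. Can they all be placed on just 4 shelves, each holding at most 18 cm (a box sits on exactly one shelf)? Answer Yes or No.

Yes

A valid assignment using 3 shelves:
  shelf 1: 17 = 17
  shelf 2: 6 + 5 + 5 + 2 = 18
  shelf 3: 5 + 4 + 3 + 3 + 3 = 18
That uses only 3 ≤ 4, so 4 shelves are enough.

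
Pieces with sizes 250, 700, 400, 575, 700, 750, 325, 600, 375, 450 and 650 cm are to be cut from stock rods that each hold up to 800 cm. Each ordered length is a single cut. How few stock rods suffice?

Total = 750 + 700 + 700 + 650 + 600 + 575 + 450 + 400 + 375 + 325 + 250 = 5775 cm.
Lower bound: ⌈5775/800⌉ = 8 stock rods.
A packing using 9 stock rods:
  stock rod 1: 750 = 750
  stock rod 2: 700 = 700
  stock rod 3: 700 = 700
  stock rod 4: 650 = 650
  stock rod 5: 600 = 600
  stock rod 6: 575 = 575
  stock rod 7: 450 + 325 = 775
  stock rod 8: 400 + 375 = 775
  stock rod 9: 250 = 250
No arrangement into 8 stock rods stays within capacity, so 9 is optimal.

9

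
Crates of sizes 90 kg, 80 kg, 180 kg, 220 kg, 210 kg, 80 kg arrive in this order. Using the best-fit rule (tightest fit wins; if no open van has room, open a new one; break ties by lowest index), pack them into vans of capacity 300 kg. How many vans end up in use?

4

  90 → van 1 (new)  [load 90/300]
  80 → van 1  [load 170/300]
  180 → van 2 (new)  [load 180/300]
  220 → van 3 (new)  [load 220/300]
  210 → van 4 (new)  [load 210/300]
  80 → van 3  [load 300/300]
4 vans opened.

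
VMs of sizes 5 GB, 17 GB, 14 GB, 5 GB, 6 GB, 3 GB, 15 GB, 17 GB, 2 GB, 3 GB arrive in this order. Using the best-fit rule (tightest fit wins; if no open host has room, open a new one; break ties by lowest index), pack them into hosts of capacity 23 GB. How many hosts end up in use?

  5 → host 1 (new)  [load 5/23]
  17 → host 1  [load 22/23]
  14 → host 2 (new)  [load 14/23]
  5 → host 2  [load 19/23]
  6 → host 3 (new)  [load 6/23]
  3 → host 2  [load 22/23]
  15 → host 3  [load 21/23]
  17 → host 4 (new)  [load 17/23]
  2 → host 3  [load 23/23]
  3 → host 4  [load 20/23]
4 hosts opened.

4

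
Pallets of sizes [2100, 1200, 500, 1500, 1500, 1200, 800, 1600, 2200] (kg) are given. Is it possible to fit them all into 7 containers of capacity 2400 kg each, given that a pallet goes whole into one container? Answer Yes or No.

A valid assignment using 6 containers:
  container 1: 2200 = 2200
  container 2: 2100 = 2100
  container 3: 1600 + 800 = 2400
  container 4: 1500 + 500 = 2000
  container 5: 1500 = 1500
  container 6: 1200 + 1200 = 2400
That uses only 6 ≤ 7, so 7 containers are enough.

Yes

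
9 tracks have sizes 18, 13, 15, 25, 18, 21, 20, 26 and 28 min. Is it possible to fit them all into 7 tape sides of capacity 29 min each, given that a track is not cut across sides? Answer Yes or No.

Total = 184 min; ⌈184/29⌉ = 7.
8 tracks each exceed half the capacity and cannot share a side, forcing at least 8 tape sides.
At least 8 tape sides are required, but only 7 are allowed.

No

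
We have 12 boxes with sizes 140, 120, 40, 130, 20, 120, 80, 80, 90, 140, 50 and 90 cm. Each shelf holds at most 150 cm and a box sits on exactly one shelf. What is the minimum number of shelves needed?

Total = 140 + 140 + 130 + 120 + 120 + 90 + 90 + 80 + 80 + 50 + 40 + 20 = 1100 cm.
Lower bound: ⌈1100/150⌉ = 8 shelves.
Also, 9 boxes each exceed 75 cm, and no two of those can share a shelf, so at least 9 shelves are needed.
A packing using 9 shelves:
  shelf 1: 140 = 140
  shelf 2: 140 = 140
  shelf 3: 130 + 20 = 150
  shelf 4: 120 = 120
  shelf 5: 120 = 120
  shelf 6: 90 + 50 = 140
  shelf 7: 90 + 40 = 130
  shelf 8: 80 = 80
  shelf 9: 80 = 80
This matches the lower bound, so 9 is optimal.

9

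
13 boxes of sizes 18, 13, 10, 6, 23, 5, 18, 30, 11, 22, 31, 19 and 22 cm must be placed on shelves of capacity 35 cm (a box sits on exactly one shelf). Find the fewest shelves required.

Total = 31 + 30 + 23 + 22 + 22 + 19 + 18 + 18 + 13 + 11 + 10 + 6 + 5 = 228 cm.
Lower bound: ⌈228/35⌉ = 7 shelves.
Also, 8 boxes each exceed 35/2 cm, and no two of those can share a shelf, so at least 8 shelves are needed.
A packing using 8 shelves:
  shelf 1: 31 = 31
  shelf 2: 30 + 5 = 35
  shelf 3: 23 + 11 = 34
  shelf 4: 22 + 13 = 35
  shelf 5: 22 + 10 = 32
  shelf 6: 19 + 6 = 25
  shelf 7: 18 = 18
  shelf 8: 18 = 18
This matches the lower bound, so 8 is optimal.

8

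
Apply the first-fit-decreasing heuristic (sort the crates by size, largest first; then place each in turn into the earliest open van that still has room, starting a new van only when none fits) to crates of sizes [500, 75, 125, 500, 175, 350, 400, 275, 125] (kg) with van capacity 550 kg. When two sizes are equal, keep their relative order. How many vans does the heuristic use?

Sorted descending: 500, 500, 400, 350, 275, 175, 125, 125, 75.
  500 → van 1 (new)  [load 500/550]
  500 → van 2 (new)  [load 500/550]
  400 → van 3 (new)  [load 400/550]
  350 → van 4 (new)  [load 350/550]
  275 → van 5 (new)  [load 275/550]
  175 → van 4  [load 525/550]
  125 → van 3  [load 525/550]
  125 → van 5  [load 400/550]
  75 → van 5  [load 475/550]
5 vans opened.

5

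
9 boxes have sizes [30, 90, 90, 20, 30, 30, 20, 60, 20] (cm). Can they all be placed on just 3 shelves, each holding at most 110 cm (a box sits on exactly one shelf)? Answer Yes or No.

Total = 390 cm; ⌈390/110⌉ = 4.
At least 4 shelves are required, but only 3 are allowed.

No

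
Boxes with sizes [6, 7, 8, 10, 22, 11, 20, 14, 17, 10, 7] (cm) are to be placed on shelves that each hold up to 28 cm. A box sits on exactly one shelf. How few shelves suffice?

5

Total = 22 + 20 + 17 + 14 + 11 + 10 + 10 + 8 + 7 + 7 + 6 = 132 cm.
Lower bound: ⌈132/28⌉ = 5 shelves.
A packing using 5 shelves:
  shelf 1: 22 + 6 = 28
  shelf 2: 20 + 8 = 28
  shelf 3: 17 + 11 = 28
  shelf 4: 14 + 10 = 24
  shelf 5: 10 + 7 + 7 = 24
This matches the lower bound, so 5 is optimal.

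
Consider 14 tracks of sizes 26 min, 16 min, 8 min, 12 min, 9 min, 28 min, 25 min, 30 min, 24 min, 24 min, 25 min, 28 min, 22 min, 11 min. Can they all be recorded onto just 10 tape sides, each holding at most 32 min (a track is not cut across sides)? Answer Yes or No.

No

Total = 288 min; ⌈288/32⌉ = 9.
The bound of 9 does not rule out 10, but exhaustive search shows no assignment into 10 tape sides of capacity 32 min exists — the minimum is 11.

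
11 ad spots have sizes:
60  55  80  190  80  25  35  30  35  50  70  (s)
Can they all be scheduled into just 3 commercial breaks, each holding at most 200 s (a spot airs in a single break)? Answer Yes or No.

No

Total = 710 s; ⌈710/200⌉ = 4.
At least 4 commercial breaks are required, but only 3 are allowed.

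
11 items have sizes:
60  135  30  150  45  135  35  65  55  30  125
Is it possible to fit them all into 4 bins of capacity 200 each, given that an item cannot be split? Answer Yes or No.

Total = 865; ⌈865/200⌉ = 5.
At least 5 bins are required, but only 4 are allowed.

No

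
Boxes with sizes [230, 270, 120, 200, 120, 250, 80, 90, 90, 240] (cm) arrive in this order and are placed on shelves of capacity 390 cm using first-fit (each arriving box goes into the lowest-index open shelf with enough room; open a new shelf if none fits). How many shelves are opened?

5

  230 → shelf 1 (new)  [load 230/390]
  270 → shelf 2 (new)  [load 270/390]
  120 → shelf 1  [load 350/390]
  200 → shelf 3 (new)  [load 200/390]
  120 → shelf 2  [load 390/390]
  250 → shelf 4 (new)  [load 250/390]
  80 → shelf 3  [load 280/390]
  90 → shelf 3  [load 370/390]
  90 → shelf 4  [load 340/390]
  240 → shelf 5 (new)  [load 240/390]
5 shelves opened.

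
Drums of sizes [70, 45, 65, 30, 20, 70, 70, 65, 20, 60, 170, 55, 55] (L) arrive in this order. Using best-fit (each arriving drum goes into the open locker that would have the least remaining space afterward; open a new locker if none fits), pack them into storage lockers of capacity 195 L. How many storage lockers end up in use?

5

  70 → locker 1 (new)  [load 70/195]
  45 → locker 1  [load 115/195]
  65 → locker 1  [load 180/195]
  30 → locker 2 (new)  [load 30/195]
  20 → locker 2  [load 50/195]
  70 → locker 2  [load 120/195]
  70 → locker 2  [load 190/195]
  65 → locker 3 (new)  [load 65/195]
  20 → locker 3  [load 85/195]
  60 → locker 3  [load 145/195]
  170 → locker 4 (new)  [load 170/195]
  55 → locker 5 (new)  [load 55/195]
  55 → locker 5  [load 110/195]
5 storage lockers opened.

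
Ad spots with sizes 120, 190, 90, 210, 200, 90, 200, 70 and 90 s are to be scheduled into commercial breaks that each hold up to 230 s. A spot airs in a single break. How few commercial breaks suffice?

Total = 210 + 200 + 200 + 190 + 120 + 90 + 90 + 90 + 70 = 1260 s.
Lower bound: ⌈1260/230⌉ = 6 commercial breaks.
A packing using 7 commercial breaks:
  break 1: 210 = 210
  break 2: 200 = 200
  break 3: 200 = 200
  break 4: 190 = 190
  break 5: 120 + 90 = 210
  break 6: 90 + 90 = 180
  break 7: 70 = 70
No arrangement into 6 commercial breaks stays within capacity, so 7 is optimal.

7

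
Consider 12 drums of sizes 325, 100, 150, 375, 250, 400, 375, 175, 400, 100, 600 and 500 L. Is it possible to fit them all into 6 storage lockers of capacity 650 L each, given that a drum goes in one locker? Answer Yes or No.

Total = 3750 L; ⌈3750/650⌉ = 6.
The bound of 6 does not rule out 6, but exhaustive search shows no assignment into 6 storage lockers of capacity 650 L exists — the minimum is 7.

No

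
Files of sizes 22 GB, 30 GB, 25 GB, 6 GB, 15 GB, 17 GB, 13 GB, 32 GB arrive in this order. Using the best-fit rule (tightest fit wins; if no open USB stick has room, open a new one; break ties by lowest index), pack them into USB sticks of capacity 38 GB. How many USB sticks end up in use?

5

  22 → USB stick 1 (new)  [load 22/38]
  30 → USB stick 2 (new)  [load 30/38]
  25 → USB stick 3 (new)  [load 25/38]
  6 → USB stick 2  [load 36/38]
  15 → USB stick 1  [load 37/38]
  17 → USB stick 4 (new)  [load 17/38]
  13 → USB stick 3  [load 38/38]
  32 → USB stick 5 (new)  [load 32/38]
5 USB sticks opened.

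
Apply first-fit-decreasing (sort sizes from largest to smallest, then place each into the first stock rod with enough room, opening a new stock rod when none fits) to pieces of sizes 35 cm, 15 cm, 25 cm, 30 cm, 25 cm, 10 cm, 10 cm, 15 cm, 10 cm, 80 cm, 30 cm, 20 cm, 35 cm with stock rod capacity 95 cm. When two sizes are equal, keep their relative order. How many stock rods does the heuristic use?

Sorted descending: 80, 35, 35, 30, 30, 25, 25, 20, 15, 15, 10, 10, 10.
  80 → stock rod 1 (new)  [load 80/95]
  35 → stock rod 2 (new)  [load 35/95]
  35 → stock rod 2  [load 70/95]
  30 → stock rod 3 (new)  [load 30/95]
  30 → stock rod 3  [load 60/95]
  25 → stock rod 2  [load 95/95]
  25 → stock rod 3  [load 85/95]
  20 → stock rod 4 (new)  [load 20/95]
  15 → stock rod 1  [load 95/95]
  15 → stock rod 4  [load 35/95]
  10 → stock rod 3  [load 95/95]
  10 → stock rod 4  [load 45/95]
  10 → stock rod 4  [load 55/95]
4 stock rods opened.

4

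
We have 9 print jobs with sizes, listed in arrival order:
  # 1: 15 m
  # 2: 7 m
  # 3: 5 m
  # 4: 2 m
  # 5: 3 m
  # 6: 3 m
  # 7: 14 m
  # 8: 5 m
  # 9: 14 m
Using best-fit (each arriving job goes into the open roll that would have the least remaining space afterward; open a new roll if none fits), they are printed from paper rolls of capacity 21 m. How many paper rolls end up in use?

  15 → roll 1 (new)  [load 15/21]
  7 → roll 2 (new)  [load 7/21]
  5 → roll 1  [load 20/21]
  2 → roll 2  [load 9/21]
  3 → roll 2  [load 12/21]
  3 → roll 2  [load 15/21]
  14 → roll 3 (new)  [load 14/21]
  5 → roll 2  [load 20/21]
  14 → roll 4 (new)  [load 14/21]
4 paper rolls opened.

4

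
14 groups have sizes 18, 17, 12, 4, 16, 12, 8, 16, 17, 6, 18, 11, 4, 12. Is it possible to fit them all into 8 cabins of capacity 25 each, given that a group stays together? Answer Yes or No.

Yes

A valid assignment using 8 cabins:
  cabin 1: 18 + 6 = 24
  cabin 2: 18 + 4 = 22
  cabin 3: 17 + 8 = 25
  cabin 4: 17 + 4 = 21
  cabin 5: 16 = 16
  cabin 6: 16 = 16
  cabin 7: 12 + 12 = 24
  cabin 8: 12 + 11 = 23
Every load is within 25, so 8 cabins suffice.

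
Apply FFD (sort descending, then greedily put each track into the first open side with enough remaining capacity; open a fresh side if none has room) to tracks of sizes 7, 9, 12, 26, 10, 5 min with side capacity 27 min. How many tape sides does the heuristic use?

3

Sorted descending: 26, 12, 10, 9, 7, 5.
  26 → side 1 (new)  [load 26/27]
  12 → side 2 (new)  [load 12/27]
  10 → side 2  [load 22/27]
  9 → side 3 (new)  [load 9/27]
  7 → side 3  [load 16/27]
  5 → side 2  [load 27/27]
3 tape sides opened.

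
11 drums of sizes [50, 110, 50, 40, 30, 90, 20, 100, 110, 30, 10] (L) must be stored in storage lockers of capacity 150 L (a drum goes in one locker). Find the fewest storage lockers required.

5

Total = 110 + 110 + 100 + 90 + 50 + 50 + 40 + 30 + 30 + 20 + 10 = 640 L.
Lower bound: ⌈640/150⌉ = 5 storage lockers.
A packing using 5 storage lockers:
  locker 1: 110 + 40 = 150
  locker 2: 110 + 30 + 10 = 150
  locker 3: 100 + 50 = 150
  locker 4: 90 + 50 = 140
  locker 5: 30 + 20 = 50
This matches the lower bound, so 5 is optimal.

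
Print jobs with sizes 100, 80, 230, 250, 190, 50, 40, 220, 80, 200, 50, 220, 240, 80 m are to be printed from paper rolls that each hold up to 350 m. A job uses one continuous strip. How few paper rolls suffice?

7

Total = 250 + 240 + 230 + 220 + 220 + 200 + 190 + 100 + 80 + 80 + 80 + 50 + 50 + 40 = 2030 m.
Lower bound: ⌈2030/350⌉ = 6 paper rolls.
Also, 7 print jobs each exceed 175 m, and no two of those can share a roll, so at least 7 paper rolls are needed.
A packing using 7 paper rolls:
  roll 1: 250 + 100 = 350
  roll 2: 240 + 80 = 320
  roll 3: 230 + 80 + 40 = 350
  roll 4: 220 + 80 + 50 = 350
  roll 5: 220 + 50 = 270
  roll 6: 200 = 200
  roll 7: 190 = 190
This matches the lower bound, so 7 is optimal.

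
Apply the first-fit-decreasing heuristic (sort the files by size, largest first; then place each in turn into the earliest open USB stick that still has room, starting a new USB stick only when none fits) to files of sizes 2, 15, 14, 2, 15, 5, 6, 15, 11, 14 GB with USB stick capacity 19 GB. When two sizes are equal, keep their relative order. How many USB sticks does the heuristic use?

Sorted descending: 15, 15, 15, 14, 14, 11, 6, 5, 2, 2.
  15 → USB stick 1 (new)  [load 15/19]
  15 → USB stick 2 (new)  [load 15/19]
  15 → USB stick 3 (new)  [load 15/19]
  14 → USB stick 4 (new)  [load 14/19]
  14 → USB stick 5 (new)  [load 14/19]
  11 → USB stick 6 (new)  [load 11/19]
  6 → USB stick 6  [load 17/19]
  5 → USB stick 4  [load 19/19]
  2 → USB stick 1  [load 17/19]
  2 → USB stick 1  [load 19/19]
6 USB sticks opened.

6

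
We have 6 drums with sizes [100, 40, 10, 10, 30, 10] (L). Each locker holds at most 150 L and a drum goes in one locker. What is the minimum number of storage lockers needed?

Total = 100 + 40 + 30 + 10 + 10 + 10 = 200 L.
Lower bound: ⌈200/150⌉ = 2 storage lockers.
A packing using 2 storage lockers:
  locker 1: 100 + 40 + 10 = 150
  locker 2: 30 + 10 + 10 = 50
This matches the lower bound, so 2 is optimal.

2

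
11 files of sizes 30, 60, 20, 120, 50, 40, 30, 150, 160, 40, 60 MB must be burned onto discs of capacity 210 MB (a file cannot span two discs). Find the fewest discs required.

Total = 160 + 150 + 120 + 60 + 60 + 50 + 40 + 40 + 30 + 30 + 20 = 760 MB.
Lower bound: ⌈760/210⌉ = 4 discs.
A packing using 4 discs:
  disc 1: 160 + 50 = 210
  disc 2: 150 + 60 = 210
  disc 3: 120 + 60 + 30 = 210
  disc 4: 40 + 40 + 30 + 20 = 130
This matches the lower bound, so 4 is optimal.

4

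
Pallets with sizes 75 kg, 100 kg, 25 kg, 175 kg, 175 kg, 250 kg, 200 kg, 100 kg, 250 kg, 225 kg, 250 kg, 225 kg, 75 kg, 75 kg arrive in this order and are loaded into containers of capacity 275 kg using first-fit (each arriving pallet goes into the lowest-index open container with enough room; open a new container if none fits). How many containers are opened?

9

  75 → container 1 (new)  [load 75/275]
  100 → container 1  [load 175/275]
  25 → container 1  [load 200/275]
  175 → container 2 (new)  [load 175/275]
  175 → container 3 (new)  [load 175/275]
  250 → container 4 (new)  [load 250/275]
  200 → container 5 (new)  [load 200/275]
  100 → container 2  [load 275/275]
  250 → container 6 (new)  [load 250/275]
  225 → container 7 (new)  [load 225/275]
  250 → container 8 (new)  [load 250/275]
  225 → container 9 (new)  [load 225/275]
  75 → container 1  [load 275/275]
  75 → container 3  [load 250/275]
9 containers opened.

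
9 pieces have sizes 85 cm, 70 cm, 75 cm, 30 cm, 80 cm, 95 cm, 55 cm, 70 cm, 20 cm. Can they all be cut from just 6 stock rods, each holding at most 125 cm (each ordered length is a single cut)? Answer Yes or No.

Yes

A valid assignment using 6 stock rods:
  stock rod 1: 95 + 30 = 125
  stock rod 2: 85 + 20 = 105
  stock rod 3: 80 = 80
  stock rod 4: 75 = 75
  stock rod 5: 70 + 55 = 125
  stock rod 6: 70 = 70
Every load is within 125 cm, so 6 stock rods suffice.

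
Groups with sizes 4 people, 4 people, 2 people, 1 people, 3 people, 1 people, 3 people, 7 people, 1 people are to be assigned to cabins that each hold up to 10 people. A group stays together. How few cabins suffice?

3

Total = 7 + 4 + 4 + 3 + 3 + 2 + 1 + 1 + 1 = 26 people.
Lower bound: ⌈26/10⌉ = 3 cabins.
A packing using 3 cabins:
  cabin 1: 7 + 3 = 10
  cabin 2: 4 + 4 + 2 = 10
  cabin 3: 3 + 1 + 1 + 1 = 6
This matches the lower bound, so 3 is optimal.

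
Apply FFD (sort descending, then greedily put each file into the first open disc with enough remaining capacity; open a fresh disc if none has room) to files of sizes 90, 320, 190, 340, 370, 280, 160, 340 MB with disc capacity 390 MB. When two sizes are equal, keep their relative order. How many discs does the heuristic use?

6

Sorted descending: 370, 340, 340, 320, 280, 190, 160, 90.
  370 → disc 1 (new)  [load 370/390]
  340 → disc 2 (new)  [load 340/390]
  340 → disc 3 (new)  [load 340/390]
  320 → disc 4 (new)  [load 320/390]
  280 → disc 5 (new)  [load 280/390]
  190 → disc 6 (new)  [load 190/390]
  160 → disc 6  [load 350/390]
  90 → disc 5  [load 370/390]
6 discs opened.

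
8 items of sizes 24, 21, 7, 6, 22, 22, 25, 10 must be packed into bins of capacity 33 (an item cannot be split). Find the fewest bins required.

Total = 25 + 24 + 22 + 22 + 21 + 10 + 7 + 6 = 137.
Lower bound: ⌈137/33⌉ = 5 bins.
A packing using 5 bins:
  bin 1: 25 + 7 = 32
  bin 2: 24 + 6 = 30
  bin 3: 22 + 10 = 32
  bin 4: 22 = 22
  bin 5: 21 = 21
This matches the lower bound, so 5 is optimal.

5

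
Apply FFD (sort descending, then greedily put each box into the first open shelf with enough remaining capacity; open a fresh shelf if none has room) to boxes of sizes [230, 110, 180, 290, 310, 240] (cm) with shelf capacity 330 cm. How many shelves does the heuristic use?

5

Sorted descending: 310, 290, 240, 230, 180, 110.
  310 → shelf 1 (new)  [load 310/330]
  290 → shelf 2 (new)  [load 290/330]
  240 → shelf 3 (new)  [load 240/330]
  230 → shelf 4 (new)  [load 230/330]
  180 → shelf 5 (new)  [load 180/330]
  110 → shelf 5  [load 290/330]
5 shelves opened.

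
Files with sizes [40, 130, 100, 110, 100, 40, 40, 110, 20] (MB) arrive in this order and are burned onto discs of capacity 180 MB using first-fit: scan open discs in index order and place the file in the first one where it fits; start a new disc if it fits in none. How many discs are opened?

5

  40 → disc 1 (new)  [load 40/180]
  130 → disc 1  [load 170/180]
  100 → disc 2 (new)  [load 100/180]
  110 → disc 3 (new)  [load 110/180]
  100 → disc 4 (new)  [load 100/180]
  40 → disc 2  [load 140/180]
  40 → disc 2  [load 180/180]
  110 → disc 5 (new)  [load 110/180]
  20 → disc 3  [load 130/180]
5 discs opened.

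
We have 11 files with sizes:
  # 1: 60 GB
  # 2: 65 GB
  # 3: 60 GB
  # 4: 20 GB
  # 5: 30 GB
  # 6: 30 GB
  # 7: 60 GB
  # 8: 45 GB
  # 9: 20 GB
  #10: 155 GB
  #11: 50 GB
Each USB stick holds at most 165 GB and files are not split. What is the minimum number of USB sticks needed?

Total = 155 + 65 + 60 + 60 + 60 + 50 + 45 + 30 + 30 + 20 + 20 = 595 GB.
Lower bound: ⌈595/165⌉ = 4 USB sticks.
A packing using 4 USB sticks:
  USB stick 1: 155 = 155
  USB stick 2: 65 + 60 + 30 = 155
  USB stick 3: 60 + 60 + 45 = 165
  USB stick 4: 50 + 30 + 20 + 20 = 120
This matches the lower bound, so 4 is optimal.

4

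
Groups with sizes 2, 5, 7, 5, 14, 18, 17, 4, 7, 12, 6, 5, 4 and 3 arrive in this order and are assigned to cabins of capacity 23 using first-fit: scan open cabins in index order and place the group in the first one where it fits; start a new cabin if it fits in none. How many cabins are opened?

  2 → cabin 1 (new)  [load 2/23]
  5 → cabin 1  [load 7/23]
  7 → cabin 1  [load 14/23]
  5 → cabin 1  [load 19/23]
  14 → cabin 2 (new)  [load 14/23]
  18 → cabin 3 (new)  [load 18/23]
  17 → cabin 4 (new)  [load 17/23]
  4 → cabin 1  [load 23/23]
  7 → cabin 2  [load 21/23]
  12 → cabin 5 (new)  [load 12/23]
  6 → cabin 4  [load 23/23]
  5 → cabin 3  [load 23/23]
  4 → cabin 5  [load 16/23]
  3 → cabin 5  [load 19/23]
5 cabins opened.

5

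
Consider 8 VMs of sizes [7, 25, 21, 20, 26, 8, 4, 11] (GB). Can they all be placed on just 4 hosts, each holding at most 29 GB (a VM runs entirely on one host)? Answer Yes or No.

Total = 122 GB; ⌈122/29⌉ = 5.
At least 5 hosts are required, but only 4 are allowed.

No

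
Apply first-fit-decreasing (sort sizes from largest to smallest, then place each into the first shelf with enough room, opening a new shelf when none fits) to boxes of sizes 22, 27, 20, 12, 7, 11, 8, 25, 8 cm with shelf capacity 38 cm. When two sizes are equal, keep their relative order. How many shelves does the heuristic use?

4

Sorted descending: 27, 25, 22, 20, 12, 11, 8, 8, 7.
  27 → shelf 1 (new)  [load 27/38]
  25 → shelf 2 (new)  [load 25/38]
  22 → shelf 3 (new)  [load 22/38]
  20 → shelf 4 (new)  [load 20/38]
  12 → shelf 2  [load 37/38]
  11 → shelf 1  [load 38/38]
  8 → shelf 3  [load 30/38]
  8 → shelf 3  [load 38/38]
  7 → shelf 4  [load 27/38]
4 shelves opened.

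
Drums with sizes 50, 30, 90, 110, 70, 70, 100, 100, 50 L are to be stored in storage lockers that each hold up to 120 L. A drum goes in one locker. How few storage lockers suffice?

Total = 110 + 100 + 100 + 90 + 70 + 70 + 50 + 50 + 30 = 670 L.
Lower bound: ⌈670/120⌉ = 6 storage lockers.
A packing using 6 storage lockers:
  locker 1: 110 = 110
  locker 2: 100 = 100
  locker 3: 100 = 100
  locker 4: 90 + 30 = 120
  locker 5: 70 + 50 = 120
  locker 6: 70 + 50 = 120
This matches the lower bound, so 6 is optimal.

6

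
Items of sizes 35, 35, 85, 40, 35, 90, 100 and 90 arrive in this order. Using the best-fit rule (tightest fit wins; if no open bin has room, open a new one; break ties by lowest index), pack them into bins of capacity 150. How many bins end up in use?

5

  35 → bin 1 (new)  [load 35/150]
  35 → bin 1  [load 70/150]
  85 → bin 2 (new)  [load 85/150]
  40 → bin 2  [load 125/150]
  35 → bin 1  [load 105/150]
  90 → bin 3 (new)  [load 90/150]
  100 → bin 4 (new)  [load 100/150]
  90 → bin 5 (new)  [load 90/150]
5 bins opened.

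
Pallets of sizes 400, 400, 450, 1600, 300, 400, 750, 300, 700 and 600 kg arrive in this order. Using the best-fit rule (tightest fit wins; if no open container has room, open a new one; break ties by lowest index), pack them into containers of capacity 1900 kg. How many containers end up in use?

4

  400 → container 1 (new)  [load 400/1900]
  400 → container 1  [load 800/1900]
  450 → container 1  [load 1250/1900]
  1600 → container 2 (new)  [load 1600/1900]
  300 → container 2  [load 1900/1900]
  400 → container 1  [load 1650/1900]
  750 → container 3 (new)  [load 750/1900]
  300 → container 3  [load 1050/1900]
  700 → container 3  [load 1750/1900]
  600 → container 4 (new)  [load 600/1900]
4 containers opened.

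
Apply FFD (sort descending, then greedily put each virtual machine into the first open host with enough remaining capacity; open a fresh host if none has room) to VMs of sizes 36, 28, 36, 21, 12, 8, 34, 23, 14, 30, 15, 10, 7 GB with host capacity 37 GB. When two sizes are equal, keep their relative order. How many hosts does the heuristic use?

8

Sorted descending: 36, 36, 34, 30, 28, 23, 21, 15, 14, 12, 10, 8, 7.
  36 → host 1 (new)  [load 36/37]
  36 → host 2 (new)  [load 36/37]
  34 → host 3 (new)  [load 34/37]
  30 → host 4 (new)  [load 30/37]
  28 → host 5 (new)  [load 28/37]
  23 → host 6 (new)  [load 23/37]
  21 → host 7 (new)  [load 21/37]
  15 → host 7  [load 36/37]
  14 → host 6  [load 37/37]
  12 → host 8 (new)  [load 12/37]
  10 → host 8  [load 22/37]
  8 → host 5  [load 36/37]
  7 → host 4  [load 37/37]
8 hosts opened.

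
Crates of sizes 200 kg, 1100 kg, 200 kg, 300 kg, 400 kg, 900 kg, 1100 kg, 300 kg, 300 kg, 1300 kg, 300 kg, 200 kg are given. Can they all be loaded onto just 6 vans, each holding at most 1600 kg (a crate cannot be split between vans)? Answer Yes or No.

Yes

A valid assignment using 5 vans:
  van 1: 1300 + 300 = 1600
  van 2: 1100 + 400 = 1500
  van 3: 1100 + 300 + 200 = 1600
  van 4: 900 + 300 + 300 = 1500
  van 5: 200 + 200 = 400
That uses only 5 ≤ 6, so 6 vans are enough.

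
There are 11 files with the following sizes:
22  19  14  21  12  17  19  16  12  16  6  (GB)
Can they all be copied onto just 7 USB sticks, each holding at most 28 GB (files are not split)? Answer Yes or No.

Total = 174 GB; ⌈174/28⌉ = 7.
The bound of 7 does not rule out 7, but exhaustive search shows no assignment into 7 USB sticks of capacity 28 GB exists — the minimum is 8.

No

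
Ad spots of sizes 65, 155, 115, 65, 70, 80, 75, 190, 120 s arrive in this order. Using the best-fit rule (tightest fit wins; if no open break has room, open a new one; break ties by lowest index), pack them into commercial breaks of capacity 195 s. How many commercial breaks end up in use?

6

  65 → break 1 (new)  [load 65/195]
  155 → break 2 (new)  [load 155/195]
  115 → break 1  [load 180/195]
  65 → break 3 (new)  [load 65/195]
  70 → break 3  [load 135/195]
  80 → break 4 (new)  [load 80/195]
  75 → break 4  [load 155/195]
  190 → break 5 (new)  [load 190/195]
  120 → break 6 (new)  [load 120/195]
6 commercial breaks opened.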